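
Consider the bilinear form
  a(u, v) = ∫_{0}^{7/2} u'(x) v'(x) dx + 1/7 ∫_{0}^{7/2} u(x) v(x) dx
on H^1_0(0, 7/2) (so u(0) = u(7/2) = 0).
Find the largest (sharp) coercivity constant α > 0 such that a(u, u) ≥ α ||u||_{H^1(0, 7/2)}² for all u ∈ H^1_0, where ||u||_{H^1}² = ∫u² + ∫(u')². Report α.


α = (7 + 4*π^2)/(4*π^2 + 49)

Coercivity of a(·,·) on H^1_0(0, 7/2) means a(u, u) ≥ α ||u||_{H^1}² for every u ∈ H^1_0.
The interval has length L = 7/2, and Poincaré/coercivity depend only on L. Here a(u, u) = ∫(u')² + (1/7)·∫u².
Here 0 < c = 1/7 < 1. The condition a(u,u) ≥ α||u||_{H^1}² reads (1−α)∫(u')² ≥ (α−c)∫u². Any admissible α is ≤ 1 (rapidly oscillating u have ∫u²/∫(u')² → 0), and α = 1 would force 0 ≥ (1−c)∫u², impossible since c < 1; so 1−α > 0. By the sharp Poincaré inequality on H^1_0 of an interval of length L, ∫(u')² ≥ (π/L)²∫u² with equality for the first sine mode sin(π(x−x₀)/L) (x₀ the left endpoint), so the inequality holds for all u iff (1−α)(π/L)² ≥ α − c, i.e. α ≤ ((π/L)² + c)/((π/L)² + 1) = (1 + c(L/π)²)/(1 + (L/π)²). With (π/L)² = 4*π^2/49 and c = 1/7, the largest admissible constant is α = ((π/L)² + c)/((π/L)² + 1).
Simplifying, α = (7 + 4*π^2)/(4*π^2 + 49).


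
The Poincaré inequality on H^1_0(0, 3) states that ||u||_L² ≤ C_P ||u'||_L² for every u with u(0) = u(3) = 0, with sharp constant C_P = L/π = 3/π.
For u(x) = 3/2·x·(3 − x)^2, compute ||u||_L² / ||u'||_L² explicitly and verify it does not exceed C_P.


||u||_L² / ||u'||_L² = 3*sqrt(14)/14 < C_P = 3/π.

u(x) = 3/2·x·(3 − x)^2, so u'(x) = 9*(x - 3)*(x - 1)/2.
u(x) = 3/2·x·(3 − x)^2 vanishes at x = 0 and x = 3, so u ∈ H^1_0(0, 3). Differentiate via the product rule and integrate the resulting polynomials term by term.
  ∫_0^3 u² dx = ∫_0^3 (9*x^6/4 - 27*x^5 + 243*x^4/2 - 243*x^3 + 729*x^2/4) dx. Term by term:
    ∫_0^3 9*x^6/4 dx = 19683/28;  ∫_0^3 -27*x^5 dx = -6561/2;  ∫_0^3 243*x^4/2 dx = 59049/10;
    ∫_0^3 -243*x^3 dx = -19683/4;  ∫_0^3 729*x^2/4 dx = 6561/4.
  Sum: 19683/28 − 6561/2 + 59049/10 − 19683/4 + 6561/4 = 6561/140.
  ∫_0^3 (u')² dx = ∫_0^3 (81*x^4/4 - 162*x^3 + 891*x^2/2 - 486*x + 729/4) dx. Term by term:
    ∫_0^3 81*x^4/4 dx = 19683/20;  ∫_0^3 -162*x^3 dx = -6561/2;  ∫_0^3 891*x^2/2 dx = 8019/2;
    ∫_0^3 -486*x dx = -2187;  ∫_0^3 729/4 dx = 2187/4.
  Sum: 19683/20 − 6561/2 + 8019/2 − 2187 + 2187/4 = 729/10.
∫_0^3 u² dx = 6561/140, so ||u||_L² = 81*sqrt(35)/70.
∫_0^3 (u')² dx = 729/10, so ||u'||_L² = 27*sqrt(10)/10.
Ratio ||u||_L² / ||u'||_L² = 3*sqrt(14)/14.
Sharp Poincaré constant on H^1_0(0, 3) is C_P = L/π = 3/π, achieved by sin(π/3·x).
A polynomial bump cannot attain the sharp Poincaré constant (only the first sine eigenfunction does), so the ratio is strictly less than C_P, consistent with ||u||_L² ≤ C_P ||u'||_L².


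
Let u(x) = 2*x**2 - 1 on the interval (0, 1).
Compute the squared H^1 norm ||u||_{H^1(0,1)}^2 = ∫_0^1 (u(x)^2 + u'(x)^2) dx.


||u||_{H^1}^2 = 29/5

The H^1 norm (squared) on an interval (0, L) is
  ||u||_{H^1}^2 = ∫_0^L u(x)^2 dx + ∫_0^L u'(x)^2 dx.
Compute u'(x) = 4*x.
Then u(x)^2 = 4*x**4 - 4*x**2 + 1 and u'(x)^2 = 16*x**2.
Integrate each monomial from 0 to 1 using ∫_0^1 c·x^n dx = c·1^(n+1)/(n+1):
  ∫_0^1 u(x)^2 dx = ∫_0^1 (4*x^4 - 4*x^2 + 1) dx. Term by term:
    ∫_0^1 4*x^4 dx = 4/5;  ∫_0^1 -4*x^2 dx = -4/3;  ∫_0^1 1 dx = 1.
  Sum: 4/5 − 4/3 + 1 = 7/15.
  ∫_0^1 u'(x)^2 dx = ∫_0^1 (16*x^2) dx. Term by term:
    ∫_0^1 16*x^2 dx = 16/3.
Adding: ||u||_{H^1}^2 = 7/15 + 16/3 = 29/5.


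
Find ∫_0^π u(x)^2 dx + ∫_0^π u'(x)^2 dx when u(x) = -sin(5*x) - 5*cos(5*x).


||u||_{H^1(0,π)}^2 = 338*π

u'(x) = 25*sin(5*x) - 5*cos(5*x).
Expand u² and (u')² and integrate term by term on (0, π), using: for integers n ≥ 1, ∫_0^π sin²(nx) dx = ∫_0^π cos²(nx) dx = π/2; for n ≠ n', ∫_0^π sin(nx)sin(n'x) dx = ∫_0^π cos(nx)cos(n'x) dx = 0; and by product-to-sum, ∫_0^π sin(nx)cos(n'x) dx = ½∫_0^π [sin((n+n')x) + sin((n−n')x)] dx, which is 0 when n+n' is even and 2n/(n²−n'²) when n+n' is odd (it need not vanish on (0, π)).
  u² squared terms: (-1)²·∫sin(5x)² dx = 1·π/2 = π/2;  (-5)²·∫cos(5x)² dx = 25·π/2 = 25*π/2.
  u² cross terms: 2·(-1)·(-5)·∫sin(5x)·cos(5x) dx = 10·(0) = 0.
  So ∫_0^π u² dx = π/2 + 25*π/2 + 0 = 13*π.
  (u')² squared terms: (-5)²·∫cos(5x)² dx = 25·π/2 = 25*π/2;  (25)²·∫sin(5x)² dx = 625·π/2 = 625*π/2.
  (u')² cross terms: 2·(-5)·(25)·∫cos(5x)·sin(5x) dx = -250·(0) = 0.
  So ∫_0^π (u')² dx = 25*π/2 + 625*π/2 + 0 = 325*π.
||u||_{H^1}^2 = (13*π) + (325*π) = 338*π.


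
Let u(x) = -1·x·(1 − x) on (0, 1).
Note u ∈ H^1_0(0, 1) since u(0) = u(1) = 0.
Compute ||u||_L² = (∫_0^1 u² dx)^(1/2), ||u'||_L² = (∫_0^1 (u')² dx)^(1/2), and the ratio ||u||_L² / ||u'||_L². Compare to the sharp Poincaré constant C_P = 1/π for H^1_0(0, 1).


||u||_L² / ||u'||_L² = sqrt(10)/10 < C_P = 1/π.

u(x) = -1·x·(1 − x), so u'(x) = 2*x - 1.
u(x) = -1·x·(1 − x) vanishes at x = 0 and x = 1, so u ∈ H^1_0(0, 1). Differentiate via the product rule and integrate the resulting polynomials term by term.
  ∫_0^1 u² dx = ∫_0^1 (x^4 - 2*x^3 + x^2) dx. Term by term:
    ∫_0^1 x^4 dx = 1/5;  ∫_0^1 -2*x^3 dx = -1/2;  ∫_0^1 x^2 dx = 1/3.
  Sum: 1/5 − 1/2 + 1/3 = 1/30.
  ∫_0^1 (u')² dx = ∫_0^1 (4*x^2 - 4*x + 1) dx. Term by term:
    ∫_0^1 4*x^2 dx = 4/3;  ∫_0^1 -4*x dx = -2;  ∫_0^1 1 dx = 1.
  Sum: 4/3 − 2 + 1 = 1/3.
∫_0^1 u² dx = 1/30, so ||u||_L² = sqrt(30)/30.
∫_0^1 (u')² dx = 1/3, so ||u'||_L² = sqrt(3)/3.
Ratio ||u||_L² / ||u'||_L² = sqrt(10)/10.
Sharp Poincaré constant on H^1_0(0, 1) is C_P = L/π = 1/π, achieved by sin(π·x).
A polynomial bump cannot attain the sharp Poincaré constant (only the first sine eigenfunction does), so the ratio is strictly less than C_P, consistent with ||u||_L² ≤ C_P ||u'||_L².


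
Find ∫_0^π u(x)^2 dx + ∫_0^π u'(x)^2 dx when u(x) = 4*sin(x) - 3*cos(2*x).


||u||_{H^1(0,π)}^2 = 80 + 77*π/2

u'(x) = 6*sin(2*x) + 4*cos(x).
Expand u² and (u')² and integrate term by term on (0, π), using: for integers n ≥ 1, ∫_0^π sin²(nx) dx = ∫_0^π cos²(nx) dx = π/2; for n ≠ n', ∫_0^π sin(nx)sin(n'x) dx = ∫_0^π cos(nx)cos(n'x) dx = 0; and by product-to-sum, ∫_0^π sin(nx)cos(n'x) dx = ½∫_0^π [sin((n+n')x) + sin((n−n')x)] dx, which is 0 when n+n' is even and 2n/(n²−n'²) when n+n' is odd (it need not vanish on (0, π)).
  u² squared terms: (-3)²·∫cos(2x)² dx = 9·π/2 = 9*π/2;  (4)²·∫sin(x)² dx = 16·π/2 = 8*π.
  u² cross terms: 2·(-3)·(4)·∫cos(2x)·sin(x) dx = -24·(-2/3) = 16.
  So ∫_0^π u² dx = 9*π/2 + 8*π + 16 = 16 + 25*π/2.
  (u')² squared terms: (4)²·∫cos(x)² dx = 16·π/2 = 8*π;  (6)²·∫sin(2x)² dx = 36·π/2 = 18*π.
  (u')² cross terms: 2·(4)·(6)·∫cos(x)·sin(2x) dx = 48·(4/3) = 64.
  So ∫_0^π (u')² dx = 8*π + 18*π + 64 = 64 + 26*π.
||u||_{H^1}^2 = (16 + 25*π/2) + (64 + 26*π) = 80 + 77*π/2.


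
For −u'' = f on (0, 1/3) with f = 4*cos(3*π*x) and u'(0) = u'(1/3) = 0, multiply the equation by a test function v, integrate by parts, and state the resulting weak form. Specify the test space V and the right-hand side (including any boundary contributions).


V = H^1(0, 1/3) (no boundary constraint on v; u is determined up to an additive constant); weak form: ∫_0^1/3 u'v' dx = ∫_0^1/3 (4*cos(3*π*x)) v dx for all v ∈ V.

Multiply both sides by a test function v and integrate from 0 to 1/3:
  ∫_0^1/3 −u''(x) v(x) dx = ∫_0^1/3 f(x) v(x) dx.
Integrate the LHS by parts once:
  ∫_0^1/3 −u'' v dx = −[u'(x) v(x)]_0^1/3 + ∫_0^1/3 u'(x) v'(x) dx.
Thus ∫_0^1/3 u'(x) v'(x) dx = ∫_0^1/3 f(x) v(x) dx + [u'(x) v(x)]_0^1/3.
Choose V so that boundary terms are either known or forced to vanish.
u has homogeneous Neumann: u'(0) = u'(1/3) = 0. So [u' v]_0^1/3 = 0·v(1/3) − 0·v(0) = 0 for any v; take V = H^1(0, 1/3).
Weak formulation: find u (satisfying any essential BC) such that ∫_0^1/3 u'(x) v'(x) dx = ∫_0^1/3 f v dx for all v ∈ V (homogeneous Neumann, so boundary terms vanish).
Substituting f(x) = 4*cos(3*π*x), the right-hand side is ∫_0^1/3 (4*cos(3*π*x)) v dx.
Compatibility check (pure Neumann): taking v ≡ 1 ∈ V gives 0 = ∫_0^1/3 f dx + (0) − (0), i.e. ∫_0^1/3 f dx must equal u'(0) − u'(1/3) = 0. Indeed ∫_0^1/3 (4*cos(3*π*x)) dx = 0, so the data are compatible. The solution is then unique only up to an additive constant (fix it e.g. by requiring ∫_0^1/3 u dx = 0).


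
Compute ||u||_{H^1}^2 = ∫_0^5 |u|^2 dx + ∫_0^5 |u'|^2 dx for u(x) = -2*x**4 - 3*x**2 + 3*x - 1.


||u||_{H^1}^2 = 219804775/126

The H^1 norm (squared) on an interval (0, L) is
  ||u||_{H^1}^2 = ∫_0^L u(x)^2 dx + ∫_0^L u'(x)^2 dx.
Compute u'(x) = -8*x**3 - 6*x + 3.
Then u(x)^2 = 4*x**8 + 12*x**6 - 12*x**5 + 13*x**4 - 18*x**3 + 15*x**2 - 6*x + 1 and u'(x)^2 = 64*x**6 + 96*x**4 - 48*x**3 + 36*x**2 - 36*x + 9.
Integrate each monomial from 0 to 5 using ∫_0^5 c·x^n dx = c·5^(n+1)/(n+1):
  ∫_0^5 u(x)^2 dx = ∫_0^5 (4*x^8 + 12*x^6 - 12*x^5 + 13*x^4 - 18*x^3 + 15*x^2 - 6*x + 1) dx. Term by term:
    ∫_0^5 4*x^8 dx = 7812500/9;  ∫_0^5 12*x^6 dx = 937500/7;  ∫_0^5 -12*x^5 dx = -31250;
    ∫_0^5 13*x^4 dx = 8125;  ∫_0^5 -18*x^3 dx = -5625/2;  ∫_0^5 15*x^2 dx = 625;
    ∫_0^5 -6*x dx = -75;  ∫_0^5 1 dx = 5.
  Sum: 7812500/9 + 937500/7 − 31250 + 8125 − 5625/2 + 625 − 75 + 5 = 123051805/126.
  ∫_0^5 u'(x)^2 dx = ∫_0^5 (64*x^6 + 96*x^4 - 48*x^3 + 36*x^2 - 36*x + 9) dx. Term by term:
    ∫_0^5 64*x^6 dx = 5000000/7;  ∫_0^5 96*x^4 dx = 60000;  ∫_0^5 -48*x^3 dx = -7500;
    ∫_0^5 36*x^2 dx = 1500;  ∫_0^5 -36*x dx = -450;  ∫_0^5 9 dx = 45.
  Sum: 5000000/7 + 60000 − 7500 + 1500 − 450 + 45 = 5375165/7.
Adding: ||u||_{H^1}^2 = 123051805/126 + 5375165/7 = 219804775/126.


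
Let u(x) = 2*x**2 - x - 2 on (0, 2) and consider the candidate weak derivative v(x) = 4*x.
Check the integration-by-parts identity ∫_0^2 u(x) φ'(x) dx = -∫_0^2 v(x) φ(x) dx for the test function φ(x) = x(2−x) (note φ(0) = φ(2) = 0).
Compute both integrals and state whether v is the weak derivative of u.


LHS = -4, RHS = -16/3. No, v is not the weak derivative of u.

u(x) = 2*x**2 - x - 2, classical derivative u'(x) = 4*x - 1.
φ(x) = x(2−x), so φ'(x) = 2 - 2*x.
Note φ(0) = φ(2) = 0, so the boundary term u·φ vanishes.
LHS = ∫_0^2 u(x) φ'(x) dx = ∫_0^2 (-4*x^3 + 6*x^2 + 2*x - 4) dx. Term by term:
  ∫_0^2 -4*x^3 dx = -16;  ∫_0^2 6*x^2 dx = 16;  ∫_0^2 2*x dx = 4;
  ∫_0^2 -4 dx = -8.
Sum: -16 + 16 + 4 − 8 = -4.
So LHS = -4.
∫_0^2 v(x) φ(x) dx = ∫_0^2 (-4*x^3 + 8*x^2) dx. Term by term:
  ∫_0^2 -4*x^3 dx = -16;  ∫_0^2 8*x^2 dx = 64/3.
Sum: -16 + 64/3 = 16/3.
So RHS = -∫_0^2 v(x) φ(x) dx = -16/3.
LHS − RHS = 4/3 ≠ 0, so the identity fails.
(For a valid weak derivative the identity must hold for EVERY test function, in particular this one. The failure shows v is NOT the weak derivative of u.)
Correct weak derivative would be u'(x) = 4*x - 1.


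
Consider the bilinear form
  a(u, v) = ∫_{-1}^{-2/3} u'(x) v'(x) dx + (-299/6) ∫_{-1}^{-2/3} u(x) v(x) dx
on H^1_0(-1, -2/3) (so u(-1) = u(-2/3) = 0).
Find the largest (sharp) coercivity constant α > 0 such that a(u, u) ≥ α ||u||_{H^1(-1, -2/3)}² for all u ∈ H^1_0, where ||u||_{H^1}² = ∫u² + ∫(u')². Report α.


α = (-299 + 54*π^2)/(6*(1 + 9*π^2))

Coercivity of a(·,·) on H^1_0(-1, -2/3) means a(u, u) ≥ α ||u||_{H^1}² for every u ∈ H^1_0.
The interval has length L = 1/3, and Poincaré/coercivity depend only on L. Here a(u, u) = ∫(u')² + (-299/6)·∫u².
Here c = -299/6 < 0 with |c| < (π/L)² = 9*π^2, so coercivity still holds. The condition a(u,u) ≥ α||u||_{H^1}² reads (1−α)∫(u')² ≥ (α−c)∫u². Any admissible α is ≤ 1 (rapidly oscillating u have ∫u²/∫(u')² → 0), and α = 1 would force 0 ≥ (1−c)∫u², impossible since c < 1; so 1−α > 0. By the sharp Poincaré inequality on H^1_0 of an interval of length L, ∫(u')² ≥ (π/L)²∫u² with equality for the first sine mode sin(π(x−x₀)/L) (x₀ the left endpoint), so the inequality holds for all u iff (1−α)(π/L)² ≥ α − c, i.e. α ≤ ((π/L)² + c)/((π/L)² + 1) = (1 + c(L/π)²)/(1 + (L/π)²). (Direct route, valid since c ≤ 0: Poincaré gives c∫u² ≥ c(L/π)²∫(u')², so a(u,u) ≥ (1 + c(L/π)²)∫(u')², while ||u||_{H^1}² ≤ (1 + (L/π)²)∫(u')²; dividing yields the same α.) With (π/L)² = 9*π^2 and c = -299/6, the largest admissible constant is α = ((π/L)² + c)/((π/L)² + 1).
Simplifying, α = (-299 + 54*π^2)/(6*(1 + 9*π^2)).


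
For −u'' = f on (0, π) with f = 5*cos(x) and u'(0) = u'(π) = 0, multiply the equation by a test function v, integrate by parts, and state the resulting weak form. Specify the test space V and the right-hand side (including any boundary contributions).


V = H^1(0, π) (no boundary constraint on v; u is determined up to an additive constant); weak form: ∫_0^π u'v' dx = ∫_0^π (5*cos(x)) v dx for all v ∈ V.

Multiply both sides by a test function v and integrate from 0 to π:
  ∫_0^π −u''(x) v(x) dx = ∫_0^π f(x) v(x) dx.
Integrate the LHS by parts once:
  ∫_0^π −u'' v dx = −[u'(x) v(x)]_0^π + ∫_0^π u'(x) v'(x) dx.
Thus ∫_0^π u'(x) v'(x) dx = ∫_0^π f(x) v(x) dx + [u'(x) v(x)]_0^π.
Choose V so that boundary terms are either known or forced to vanish.
u has homogeneous Neumann: u'(0) = u'(π) = 0. So [u' v]_0^π = 0·v(π) − 0·v(0) = 0 for any v; take V = H^1(0, π).
Weak formulation: find u (satisfying any essential BC) such that ∫_0^π u'(x) v'(x) dx = ∫_0^π f v dx for all v ∈ V (homogeneous Neumann, so boundary terms vanish).
Substituting f(x) = 5*cos(x), the right-hand side is ∫_0^π (5*cos(x)) v dx.
Compatibility check (pure Neumann): taking v ≡ 1 ∈ V gives 0 = ∫_0^π f dx + (0) − (0), i.e. ∫_0^π f dx must equal u'(0) − u'(π) = 0. Indeed ∫_0^π (5*cos(x)) dx = 0, so the data are compatible. The solution is then unique only up to an additive constant (fix it e.g. by requiring ∫_0^π u dx = 0).


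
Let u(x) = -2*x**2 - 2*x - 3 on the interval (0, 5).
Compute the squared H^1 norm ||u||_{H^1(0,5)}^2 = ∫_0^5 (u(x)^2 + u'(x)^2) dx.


||u||_{H^1}^2 = 16495/3

The H^1 norm (squared) on an interval (0, L) is
  ||u||_{H^1}^2 = ∫_0^L u(x)^2 dx + ∫_0^L u'(x)^2 dx.
Compute u'(x) = -4*x - 2.
Then u(x)^2 = 4*x**4 + 8*x**3 + 16*x**2 + 12*x + 9 and u'(x)^2 = 16*x**2 + 16*x + 4.
Integrate each monomial from 0 to 5 using ∫_0^5 c·x^n dx = c·5^(n+1)/(n+1):
  ∫_0^5 u(x)^2 dx = ∫_0^5 (4*x^4 + 8*x^3 + 16*x^2 + 12*x + 9) dx. Term by term:
    ∫_0^5 4*x^4 dx = 2500;  ∫_0^5 8*x^3 dx = 1250;  ∫_0^5 16*x^2 dx = 2000/3;
    ∫_0^5 12*x dx = 150;  ∫_0^5 9 dx = 45.
  Sum: 2500 + 1250 + 2000/3 + 150 + 45 = 13835/3.
  ∫_0^5 u'(x)^2 dx = ∫_0^5 (16*x^2 + 16*x + 4) dx. Term by term:
    ∫_0^5 16*x^2 dx = 2000/3;  ∫_0^5 16*x dx = 200;  ∫_0^5 4 dx = 20.
  Sum: 2000/3 + 200 + 20 = 2660/3.
Adding: ||u||_{H^1}^2 = 13835/3 + 2660/3 = 16495/3.


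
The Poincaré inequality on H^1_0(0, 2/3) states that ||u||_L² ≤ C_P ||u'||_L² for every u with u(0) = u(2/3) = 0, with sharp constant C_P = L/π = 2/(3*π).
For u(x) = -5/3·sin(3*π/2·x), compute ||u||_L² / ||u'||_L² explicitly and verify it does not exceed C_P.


||u||_L² / ||u'||_L² = 2/(3*π) = C_P.

u(x) = -5/3·sin(3*π/2·x), so u'(x) = -5*π*cos(3*π*x/2)/2.
Writing u(x) = A·sin(kπx/L) with A = -5/3 and k = 1, use ∫_0^L sin²(kπx/L) dx = L/2 and ∫_0^L cos²(kπx/L) dx = L/2.
u² = 25/9·sin²(3*π/2·x) and (u')² = 25*π^2/4·cos²(3*π/2·x), and each of sin², cos² integrates to L/2 = 1/3 over (0, 2/3).
∫_0^2/3 u² dx = 25/27, so ||u||_L² = 5*sqrt(3)/9.
∫_0^2/3 (u')² dx = 25*π^2/12, so ||u'||_L² = 5*sqrt(3)*π/6.
Ratio ||u||_L² / ||u'||_L² = 2/(3*π).
Sharp Poincaré constant on H^1_0(0, 2/3) is C_P = L/π = 2/(3*π), achieved by sin(3*π/2·x).
This is the k = 1 eigenfunction (up to amplitude), so the ratio equals the sharp Poincaré constant exactly.


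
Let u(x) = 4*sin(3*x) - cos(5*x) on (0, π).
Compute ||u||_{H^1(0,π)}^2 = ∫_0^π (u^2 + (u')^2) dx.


||u||_{H^1(0,π)}^2 = 93*π

u'(x) = 5*sin(5*x) + 12*cos(3*x).
Expand u² and (u')² and integrate term by term on (0, π), using: for integers n ≥ 1, ∫_0^π sin²(nx) dx = ∫_0^π cos²(nx) dx = π/2; for n ≠ n', ∫_0^π sin(nx)sin(n'x) dx = ∫_0^π cos(nx)cos(n'x) dx = 0; and by product-to-sum, ∫_0^π sin(nx)cos(n'x) dx = ½∫_0^π [sin((n+n')x) + sin((n−n')x)] dx, which is 0 when n+n' is even and 2n/(n²−n'²) when n+n' is odd (it need not vanish on (0, π)).
  u² squared terms: (-1)²·∫cos(5x)² dx = 1·π/2 = π/2;  (4)²·∫sin(3x)² dx = 16·π/2 = 8*π.
  u² cross terms: 2·(-1)·(4)·∫cos(5x)·sin(3x) dx = -8·(0) = 0.
  So ∫_0^π u² dx = π/2 + 8*π + 0 = 17*π/2.
  (u')² squared terms: (5)²·∫sin(5x)² dx = 25·π/2 = 25*π/2;  (12)²·∫cos(3x)² dx = 144·π/2 = 72*π.
  (u')² cross terms: 2·(5)·(12)·∫sin(5x)·cos(3x) dx = 120·(0) = 0.
  So ∫_0^π (u')² dx = 25*π/2 + 72*π + 0 = 169*π/2.
||u||_{H^1}^2 = (17*π/2) + (169*π/2) = 93*π.


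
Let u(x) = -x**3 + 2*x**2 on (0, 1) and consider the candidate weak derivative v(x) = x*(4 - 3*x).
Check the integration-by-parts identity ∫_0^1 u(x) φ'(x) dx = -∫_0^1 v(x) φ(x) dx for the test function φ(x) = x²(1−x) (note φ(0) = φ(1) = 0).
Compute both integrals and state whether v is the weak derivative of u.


LHS = -1/10, RHS = -1/10. Yes, v = u' weakly.

u(x) = -x**3 + 2*x**2, classical derivative u'(x) = -3*x**2 + 4*x.
φ(x) = x²(1−x), so φ'(x) = x*(2 - 3*x).
Note φ(0) = φ(1) = 0, so the boundary term u·φ vanishes.
LHS = ∫_0^1 u(x) φ'(x) dx = ∫_0^1 (3*x^5 - 8*x^4 + 4*x^3) dx. Term by term:
  ∫_0^1 3*x^5 dx = 1/2;  ∫_0^1 -8*x^4 dx = -8/5;  ∫_0^1 4*x^3 dx = 1.
Sum: 1/2 − 8/5 + 1 = -1/10.
So LHS = -1/10.
∫_0^1 v(x) φ(x) dx = ∫_0^1 (3*x^5 - 7*x^4 + 4*x^3) dx. Term by term:
  ∫_0^1 3*x^5 dx = 1/2;  ∫_0^1 -7*x^4 dx = -7/5;  ∫_0^1 4*x^3 dx = 1.
Sum: 1/2 − 7/5 + 1 = 1/10.
So RHS = -∫_0^1 v(x) φ(x) dx = -1/10.
LHS = RHS, so the identity holds for this test φ.
Moreover u is smooth here and v(x) = u'(x) = -3*x**2 + 4*x pointwise, so the identity holds for every test function. Hence v is the weak derivative of u.


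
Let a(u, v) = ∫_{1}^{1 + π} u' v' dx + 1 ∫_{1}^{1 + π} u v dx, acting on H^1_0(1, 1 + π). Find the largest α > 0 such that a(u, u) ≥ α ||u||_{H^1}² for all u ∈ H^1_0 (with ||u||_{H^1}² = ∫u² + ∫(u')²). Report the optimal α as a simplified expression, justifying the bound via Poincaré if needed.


α = 1

Coercivity of a(·,·) on H^1_0(1, 1 + π) means a(u, u) ≥ α ||u||_{H^1}² for every u ∈ H^1_0.
The interval has length L = π, and Poincaré/coercivity depend only on L. Here a(u, u) = ∫(u')² + (1)·∫u².
Here c = 1 ≥ 1, so a(u,u) = ∫(u')² + c∫u² ≥ ∫(u')² + ∫u² = ||u||_{H^1}², i.e. α = 1 works. No larger α is possible: a(u,u) ≥ α||u||_{H^1}² means (1−α)∫(u')² ≥ (α−c)∫u², and for the modes u_n = sin(nπ(x−x₀)/L) (x₀ the left endpoint) one has ∫u_n²/∫(u_n')² = (L/(nπ))² → 0, so a(u_n,u_n)/||u_n||_{H^1}² → 1. Hence the optimal constant is α = 1.
Therefore α = 1.


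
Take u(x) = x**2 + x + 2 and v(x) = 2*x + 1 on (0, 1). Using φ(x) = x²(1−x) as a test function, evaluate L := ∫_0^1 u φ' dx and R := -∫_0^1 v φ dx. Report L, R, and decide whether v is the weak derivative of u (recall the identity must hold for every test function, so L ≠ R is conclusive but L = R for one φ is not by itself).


LHS = -11/60, RHS = -11/60. Yes, v = u' weakly.

u(x) = x**2 + x + 2, classical derivative u'(x) = 2*x + 1.
φ(x) = x²(1−x), so φ'(x) = x*(2 - 3*x).
Note φ(0) = φ(1) = 0, so the boundary term u·φ vanishes.
LHS = ∫_0^1 u(x) φ'(x) dx = ∫_0^1 (-3*x^4 - x^3 - 4*x^2 + 4*x) dx. Term by term:
  ∫_0^1 -3*x^4 dx = -3/5;  ∫_0^1 -x^3 dx = -1/4;  ∫_0^1 -4*x^2 dx = -4/3;
  ∫_0^1 4*x dx = 2.
Sum: -3/5 − 1/4 − 4/3 + 2 = -11/60.
So LHS = -11/60.
∫_0^1 v(x) φ(x) dx = ∫_0^1 (-2*x^4 + x^3 + x^2) dx. Term by term:
  ∫_0^1 -2*x^4 dx = -2/5;  ∫_0^1 x^3 dx = 1/4;  ∫_0^1 x^2 dx = 1/3.
Sum: -2/5 + 1/4 + 1/3 = 11/60.
So RHS = -∫_0^1 v(x) φ(x) dx = -11/60.
LHS = RHS, so the identity holds for this test φ.
Moreover u is smooth here and v(x) = u'(x) = 2*x + 1 pointwise, so the identity holds for every test function. Hence v is the weak derivative of u.


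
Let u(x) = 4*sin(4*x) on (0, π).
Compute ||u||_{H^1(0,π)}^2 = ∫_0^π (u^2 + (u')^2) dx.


||u||_{H^1(0,π)}^2 = 136*π

u'(x) = 16*cos(4*x).
Expand u² and (u')² and integrate term by term on (0, π), using: for integers n ≥ 1, ∫_0^π sin²(nx) dx = ∫_0^π cos²(nx) dx = π/2; for n ≠ n', ∫_0^π sin(nx)sin(n'x) dx = ∫_0^π cos(nx)cos(n'x) dx = 0; and by product-to-sum, ∫_0^π sin(nx)cos(n'x) dx = ½∫_0^π [sin((n+n')x) + sin((n−n')x)] dx, which is 0 when n+n' is even and 2n/(n²−n'²) when n+n' is odd (it need not vanish on (0, π)).
  u² squared terms: (4)²·∫sin(4x)² dx = 16·π/2 = 8*π.
  So ∫_0^π u² dx = 8*π.
  (u')² squared terms: (16)²·∫cos(4x)² dx = 256·π/2 = 128*π.
  So ∫_0^π (u')² dx = 128*π.
||u||_{H^1}^2 = (8*π) + (128*π) = 136*π.


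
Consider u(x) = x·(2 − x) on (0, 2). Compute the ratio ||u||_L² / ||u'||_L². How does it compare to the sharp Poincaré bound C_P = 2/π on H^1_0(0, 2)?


||u||_L² / ||u'||_L² = sqrt(10)/5 < C_P = 2/π.

u(x) = x·(2 − x), so u'(x) = 2 - 2*x.
u(x) = x·(2 − x) vanishes at x = 0 and x = 2, so u ∈ H^1_0(0, 2). Differentiate via the product rule and integrate the resulting polynomials term by term.
  ∫_0^2 u² dx = ∫_0^2 (x^4 - 4*x^3 + 4*x^2) dx. Term by term:
    ∫_0^2 x^4 dx = 32/5;  ∫_0^2 -4*x^3 dx = -16;  ∫_0^2 4*x^2 dx = 32/3.
  Sum: 32/5 − 16 + 32/3 = 16/15.
  ∫_0^2 (u')² dx = ∫_0^2 (4*x^2 - 8*x + 4) dx. Term by term:
    ∫_0^2 4*x^2 dx = 32/3;  ∫_0^2 -8*x dx = -16;  ∫_0^2 4 dx = 8.
  Sum: 32/3 − 16 + 8 = 8/3.
∫_0^2 u² dx = 16/15, so ||u||_L² = 4*sqrt(15)/15.
∫_0^2 (u')² dx = 8/3, so ||u'||_L² = 2*sqrt(6)/3.
Ratio ||u||_L² / ||u'||_L² = sqrt(10)/5.
Sharp Poincaré constant on H^1_0(0, 2) is C_P = L/π = 2/π, achieved by sin(π/2·x).
A polynomial bump cannot attain the sharp Poincaré constant (only the first sine eigenfunction does), so the ratio is strictly less than C_P, consistent with ||u||_L² ≤ C_P ||u'||_L².


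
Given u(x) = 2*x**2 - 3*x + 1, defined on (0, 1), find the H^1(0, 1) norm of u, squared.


||u||_{H^1}^2 = 37/15

The H^1 norm (squared) on an interval (0, L) is
  ||u||_{H^1}^2 = ∫_0^L u(x)^2 dx + ∫_0^L u'(x)^2 dx.
Compute u'(x) = 4*x - 3.
Then u(x)^2 = 4*x**4 - 12*x**3 + 13*x**2 - 6*x + 1 and u'(x)^2 = 16*x**2 - 24*x + 9.
Integrate each monomial from 0 to 1 using ∫_0^1 c·x^n dx = c·1^(n+1)/(n+1):
  ∫_0^1 u(x)^2 dx = ∫_0^1 (4*x^4 - 12*x^3 + 13*x^2 - 6*x + 1) dx. Term by term:
    ∫_0^1 4*x^4 dx = 4/5;  ∫_0^1 -12*x^3 dx = -3;  ∫_0^1 13*x^2 dx = 13/3;
    ∫_0^1 -6*x dx = -3;  ∫_0^1 1 dx = 1.
  Sum: 4/5 − 3 + 13/3 − 3 + 1 = 2/15.
  ∫_0^1 u'(x)^2 dx = ∫_0^1 (16*x^2 - 24*x + 9) dx. Term by term:
    ∫_0^1 16*x^2 dx = 16/3;  ∫_0^1 -24*x dx = -12;  ∫_0^1 9 dx = 9.
  Sum: 16/3 − 12 + 9 = 7/3.
Adding: ||u||_{H^1}^2 = 2/15 + 7/3 = 37/15.


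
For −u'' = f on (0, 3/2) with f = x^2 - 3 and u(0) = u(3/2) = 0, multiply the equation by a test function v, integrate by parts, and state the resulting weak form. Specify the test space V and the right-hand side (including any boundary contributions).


V = H^1_0(0, 3/2) (so v(0) = v(3/2) = 0); weak form: ∫_0^3/2 u'v' dx = ∫_0^3/2 (x^2 - 3) v dx for all v ∈ V.

Multiply both sides by a test function v and integrate from 0 to 3/2:
  ∫_0^3/2 −u''(x) v(x) dx = ∫_0^3/2 f(x) v(x) dx.
Integrate the LHS by parts once:
  ∫_0^3/2 −u'' v dx = −[u'(x) v(x)]_0^3/2 + ∫_0^3/2 u'(x) v'(x) dx.
Thus ∫_0^3/2 u'(x) v'(x) dx = ∫_0^3/2 f(x) v(x) dx + [u'(x) v(x)]_0^3/2.
Choose V so that boundary terms are either known or forced to vanish.
u is Dirichlet: u(0) = u(3/2) = 0. Let V = H^1_0(0, 3/2); then v(0) = v(3/2) = 0, and [u' v]_0^3/2 = 0.
Weak formulation: find u (satisfying any essential BC) such that ∫_0^3/2 u'(x) v'(x) dx = ∫_0^3/2 f v dx for all v ∈ V.
Substituting f(x) = x^2 - 3, the right-hand side is ∫_0^3/2 (x^2 - 3) v dx.


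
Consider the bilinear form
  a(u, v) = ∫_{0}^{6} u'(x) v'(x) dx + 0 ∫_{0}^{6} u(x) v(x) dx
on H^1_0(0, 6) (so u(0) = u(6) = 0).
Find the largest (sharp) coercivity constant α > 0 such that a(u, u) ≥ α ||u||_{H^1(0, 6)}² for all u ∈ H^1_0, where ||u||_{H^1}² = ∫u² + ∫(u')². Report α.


α = π^2/(π^2 + 36)

Coercivity of a(·,·) on H^1_0(0, 6) means a(u, u) ≥ α ||u||_{H^1}² for every u ∈ H^1_0.
The interval has length L = 6, and Poincaré/coercivity depend only on L. Here a(u, u) = ∫(u')² + (0)·∫u².
Here c = 0, so a(u,u) = ∫(u')² alone. The condition a(u,u) ≥ α||u||_{H^1}² reads (1−α)∫(u')² ≥ (α−c)∫u². Any admissible α is ≤ 1 (rapidly oscillating u have ∫u²/∫(u')² → 0), and α = 1 would force 0 ≥ (1−c)∫u², impossible since c < 1; so 1−α > 0. By the sharp Poincaré inequality on H^1_0 of an interval of length L, ∫(u')² ≥ (π/L)²∫u² with equality for the first sine mode sin(π(x−x₀)/L) (x₀ the left endpoint), so the inequality holds for all u iff (1−α)(π/L)² ≥ α − c, i.e. α ≤ ((π/L)² + c)/((π/L)² + 1) = (1 + c(L/π)²)/(1 + (L/π)²). (Direct route, valid since c ≤ 0: Poincaré gives c∫u² ≥ c(L/π)²∫(u')², so a(u,u) ≥ (1 + c(L/π)²)∫(u')², while ||u||_{H^1}² ≤ (1 + (L/π)²)∫(u')²; dividing yields the same α.) With (π/L)² = π^2/36 and c = 0, the largest admissible constant is α = ((π/L)² + c)/((π/L)² + 1).
Simplifying, α = π^2/(π^2 + 36).


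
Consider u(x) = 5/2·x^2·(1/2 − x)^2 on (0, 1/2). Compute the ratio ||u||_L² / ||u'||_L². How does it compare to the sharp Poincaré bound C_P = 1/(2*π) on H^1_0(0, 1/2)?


||u||_L² / ||u'||_L² = sqrt(3)/12 < C_P = 1/(2*π).

u(x) = 5/2·x^2·(1/2 − x)^2, so u'(x) = 5*x*(2*x - 1)*(4*x - 1)/4.
u(x) = 5/2·x^2·(1/2 − x)^2 vanishes at x = 0 and x = 1/2, so u ∈ H^1_0(0, 1/2). Differentiate via the product rule and integrate the resulting polynomials term by term.
  ∫_0^1/2 u² dx = ∫_0^1/2 (25*x^8/4 - 25*x^7/2 + 75*x^6/8 - 25*x^5/8 + 25*x^4/64) dx. Term by term:
    ∫_0^1/2 25*x^8/4 dx = 25/18432;  ∫_0^1/2 -25*x^7/2 dx = -25/4096;  ∫_0^1/2 75*x^6/8 dx = 75/7168;
    ∫_0^1/2 -25*x^5/8 dx = -25/3072;  ∫_0^1/2 25*x^4/64 dx = 5/2048.
  Sum: 25/18432 − 25/4096 + 75/7168 − 25/3072 + 5/2048 = 5/258048.
  ∫_0^1/2 (u')² dx = ∫_0^1/2 (100*x^6 - 150*x^5 + 325*x^4/4 - 75*x^3/4 + 25*x^2/16) dx. Term by term:
    ∫_0^1/2 100*x^6 dx = 25/224;  ∫_0^1/2 -150*x^5 dx = -25/64;  ∫_0^1/2 325*x^4/4 dx = 65/128;
    ∫_0^1/2 -75*x^3/4 dx = -75/256;  ∫_0^1/2 25*x^2/16 dx = 25/384.
  Sum: 25/224 − 25/64 + 65/128 − 75/256 + 25/384 = 5/5376.
∫_0^1/2 u² dx = 5/258048, so ||u||_L² = sqrt(35)/1344.
∫_0^1/2 (u')² dx = 5/5376, so ||u'||_L² = sqrt(105)/336.
Ratio ||u||_L² / ||u'||_L² = sqrt(3)/12.
Sharp Poincaré constant on H^1_0(0, 1/2) is C_P = L/π = 1/(2*π), achieved by sin(2*π·x).
A polynomial bump cannot attain the sharp Poincaré constant (only the first sine eigenfunction does), so the ratio is strictly less than C_P, consistent with ||u||_L² ≤ C_P ||u'||_L².


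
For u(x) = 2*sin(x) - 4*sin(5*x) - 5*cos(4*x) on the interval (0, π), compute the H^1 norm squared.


||u||_{H^1(0,π)}^2 = 7208/9 + 849*π/2

u'(x) = 20*sin(4*x) + 2*cos(x) - 20*cos(5*x).
Expand u² and (u')² and integrate term by term on (0, π), using: for integers n ≥ 1, ∫_0^π sin²(nx) dx = ∫_0^π cos²(nx) dx = π/2; for n ≠ n', ∫_0^π sin(nx)sin(n'x) dx = ∫_0^π cos(nx)cos(n'x) dx = 0; and by product-to-sum, ∫_0^π sin(nx)cos(n'x) dx = ½∫_0^π [sin((n+n')x) + sin((n−n')x)] dx, which is 0 when n+n' is even and 2n/(n²−n'²) when n+n' is odd (it need not vanish on (0, π)).
  u² squared terms: (-5)²·∫cos(4x)² dx = 25·π/2 = 25*π/2;  (-4)²·∫sin(5x)² dx = 16·π/2 = 8*π;  (2)²·∫sin(x)² dx = 4·π/2 = 2*π.
  u² cross terms: 2·(-5)·(-4)·∫cos(4x)·sin(5x) dx = 40·(10/9) = 400/9;  2·(-5)·(2)·∫cos(4x)·sin(x) dx = -20·(-2/15) = 8/3;  2·(-4)·(2)·∫sin(5x)·sin(x) dx = -16·(0) = 0.
  So ∫_0^π u² dx = 25*π/2 + 8*π + 2*π + 400/9 + 8/3 + 0 = 424/9 + 45*π/2.
  (u')² squared terms: (-20)²·∫cos(5x)² dx = 400·π/2 = 200*π;  (2)²·∫cos(x)² dx = 4·π/2 = 2*π;  (20)²·∫sin(4x)² dx = 400·π/2 = 200*π.
  (u')² cross terms: 2·(-20)·(2)·∫cos(5x)·cos(x) dx = -80·(0) = 0;  2·(-20)·(20)·∫cos(5x)·sin(4x) dx = -800·(-8/9) = 6400/9;  2·(2)·(20)·∫cos(x)·sin(4x) dx = 80·(8/15) = 128/3.
  So ∫_0^π (u')² dx = 200*π + 2*π + 200*π + 0 + 6400/9 + 128/3 = 6784/9 + 402*π.
||u||_{H^1}^2 = (424/9 + 45*π/2) + (6784/9 + 402*π) = 7208/9 + 849*π/2.


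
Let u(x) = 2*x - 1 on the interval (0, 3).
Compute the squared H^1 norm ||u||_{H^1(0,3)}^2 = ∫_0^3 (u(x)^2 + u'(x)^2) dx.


||u||_{H^1}^2 = 33

The H^1 norm (squared) on an interval (0, L) is
  ||u||_{H^1}^2 = ∫_0^L u(x)^2 dx + ∫_0^L u'(x)^2 dx.
Compute u'(x) = 2.
Then u(x)^2 = 4*x**2 - 4*x + 1 and u'(x)^2 = 4.
Integrate each monomial from 0 to 3 using ∫_0^3 c·x^n dx = c·3^(n+1)/(n+1):
  ∫_0^3 u(x)^2 dx = ∫_0^3 (4*x^2 - 4*x + 1) dx. Term by term:
    ∫_0^3 4*x^2 dx = 36;  ∫_0^3 -4*x dx = -18;  ∫_0^3 1 dx = 3.
  Sum: 36 − 18 + 3 = 21.
  ∫_0^3 u'(x)^2 dx = ∫_0^3 (4) dx. Term by term:
    ∫_0^3 4 dx = 12.
Adding: ||u||_{H^1}^2 = 21 + 12 = 33.


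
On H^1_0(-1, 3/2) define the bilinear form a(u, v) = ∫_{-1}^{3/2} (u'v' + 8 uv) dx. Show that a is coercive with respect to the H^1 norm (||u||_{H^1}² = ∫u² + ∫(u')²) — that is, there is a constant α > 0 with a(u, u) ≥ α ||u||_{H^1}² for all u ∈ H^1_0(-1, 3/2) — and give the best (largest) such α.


α = 1

Coercivity of a(·,·) on H^1_0(-1, 3/2) means a(u, u) ≥ α ||u||_{H^1}² for every u ∈ H^1_0.
The interval has length L = 5/2, and Poincaré/coercivity depend only on L. Here a(u, u) = ∫(u')² + (8)·∫u².
Here c = 8 ≥ 1, so a(u,u) = ∫(u')² + c∫u² ≥ ∫(u')² + ∫u² = ||u||_{H^1}², i.e. α = 1 works. No larger α is possible: a(u,u) ≥ α||u||_{H^1}² means (1−α)∫(u')² ≥ (α−c)∫u², and for the modes u_n = sin(nπ(x−x₀)/L) (x₀ the left endpoint) one has ∫u_n²/∫(u_n')² = (L/(nπ))² → 0, so a(u_n,u_n)/||u_n||_{H^1}² → 1. Hence the optimal constant is α = 1.
Therefore α = 1.


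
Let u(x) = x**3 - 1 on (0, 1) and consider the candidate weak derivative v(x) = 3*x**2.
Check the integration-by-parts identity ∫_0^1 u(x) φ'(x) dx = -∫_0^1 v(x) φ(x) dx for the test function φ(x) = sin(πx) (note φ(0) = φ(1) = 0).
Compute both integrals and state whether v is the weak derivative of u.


LHS = -3/π + 12/π^3, RHS = -3/π + 12/π^3. Yes, v = u' weakly.

u(x) = x**3 - 1, classical derivative u'(x) = 3*x**2.
φ(x) = sin(πx), so φ'(x) = π*cos(π*x).
Note φ(0) = φ(1) = 0, so the boundary term u·φ vanishes.
LHS = ∫_0^1 u(x) φ'(x) dx = ∫_0^1 (π*x^3*cos(π*x) - π*cos(π*x)) dx. Term by term:
  ∫_0^1 -π*cos(π*x) dx = 0;  ∫_0^1 π*x^3*cos(π*x) dx = -3/π + 12/π^3.
Sum: 0 + -3/π + 12/π^3 = -3/π + 12/π^3.
So LHS = -3/π + 12/π^3.
∫_0^1 v(x) φ(x) dx = ∫_0^1 (3*x^2*sin(π*x)) dx. Term by term:
  ∫_0^1 3*x^2*sin(π*x) dx = -12/π^3 + 3/π.
So RHS = -∫_0^1 v(x) φ(x) dx = -3/π + 12/π^3.
LHS = RHS, so the identity holds for this test φ.
Moreover u is smooth here and v(x) = u'(x) = 3*x**2 pointwise, so the identity holds for every test function. Hence v is the weak derivative of u.


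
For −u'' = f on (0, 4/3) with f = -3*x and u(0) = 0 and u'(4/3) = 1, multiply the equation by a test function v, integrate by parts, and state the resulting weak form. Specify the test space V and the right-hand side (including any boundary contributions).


V = {v ∈ H^1(0, 4/3) : v(0) = 0} (test functions vanish at x = 0 where u is specified); weak form: ∫_0^4/3 u'v' dx = ∫_0^4/3 (-3*x) v dx + v(4/3) for all v ∈ V.

Multiply both sides by a test function v and integrate from 0 to 4/3:
  ∫_0^4/3 −u''(x) v(x) dx = ∫_0^4/3 f(x) v(x) dx.
Integrate the LHS by parts once:
  ∫_0^4/3 −u'' v dx = −[u'(x) v(x)]_0^4/3 + ∫_0^4/3 u'(x) v'(x) dx.
Thus ∫_0^4/3 u'(x) v'(x) dx = ∫_0^4/3 f(x) v(x) dx + [u'(x) v(x)]_0^4/3.
Choose V so that boundary terms are either known or forced to vanish.
Mixed BC: u(0) = 0 (Dirichlet) and u'(4/3) = 1 (Neumann). Define V = {v ∈ H^1(0, 4/3) : v(0) = 0}. Then [u' v]_0^4/3 = u'(4/3)·v(4/3) − u'(0)·0 = v(4/3).
Weak formulation: find u (satisfying any essential BC) such that ∫_0^4/3 u'(x) v'(x) dx = ∫_0^4/3 f v dx + v(4/3) for all v ∈ V (Dirichlet at 0 absorbed into V; Neumann datum at x = 4/3 contributes the boundary term).
Substituting f(x) = -3*x, the right-hand side is ∫_0^4/3 (-3*x) v dx + v(4/3).


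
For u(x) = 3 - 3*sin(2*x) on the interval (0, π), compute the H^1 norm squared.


||u||_{H^1(0,π)}^2 = 63*π/2

u'(x) = -6*cos(2*x).
Expand u² and (u')² and integrate term by term on (0, π), using: for integers n ≥ 1, ∫_0^π sin²(nx) dx = ∫_0^π cos²(nx) dx = π/2; for n ≠ n', ∫_0^π sin(nx)sin(n'x) dx = ∫_0^π cos(nx)cos(n'x) dx = 0; and by product-to-sum, ∫_0^π sin(nx)cos(n'x) dx = ½∫_0^π [sin((n+n')x) + sin((n−n')x)] dx, which is 0 when n+n' is even and 2n/(n²−n'²) when n+n' is odd (it need not vanish on (0, π)). For the constant mode: ∫_0^π 1 dx = π, ∫_0^π cos(nx) dx = 0, ∫_0^π sin(nx) dx = (1−(−1)^n)/n.
  u² squared terms: (3)²·∫1 dx = 9·π = 9*π;  (-3)²·∫sin(2x)² dx = 9·π/2 = 9*π/2.
  u² cross terms: 2·(3)·(-3)·∫1·sin(2x) dx = -18·(0) = 0.
  So ∫_0^π u² dx = 9*π + 9*π/2 + 0 = 27*π/2.
  (u')² squared terms: (-6)²·∫cos(2x)² dx = 36·π/2 = 18*π.
  So ∫_0^π (u')² dx = 18*π.
||u||_{H^1}^2 = (27*π/2) + (18*π) = 63*π/2.


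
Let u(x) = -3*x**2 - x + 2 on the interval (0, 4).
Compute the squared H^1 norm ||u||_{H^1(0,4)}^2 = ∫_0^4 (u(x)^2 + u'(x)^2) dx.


||u||_{H^1}^2 = 42668/15

The H^1 norm (squared) on an interval (0, L) is
  ||u||_{H^1}^2 = ∫_0^L u(x)^2 dx + ∫_0^L u'(x)^2 dx.
Compute u'(x) = -6*x - 1.
Then u(x)^2 = 9*x**4 + 6*x**3 - 11*x**2 - 4*x + 4 and u'(x)^2 = 36*x**2 + 12*x + 1.
Integrate each monomial from 0 to 4 using ∫_0^4 c·x^n dx = c·4^(n+1)/(n+1):
  ∫_0^4 u(x)^2 dx = ∫_0^4 (9*x^4 + 6*x^3 - 11*x^2 - 4*x + 4) dx. Term by term:
    ∫_0^4 9*x^4 dx = 9216/5;  ∫_0^4 6*x^3 dx = 384;  ∫_0^4 -11*x^2 dx = -704/3;
    ∫_0^4 -4*x dx = -32;  ∫_0^4 4 dx = 16.
  Sum: 9216/5 + 384 − 704/3 − 32 + 16 = 29648/15.
  ∫_0^4 u'(x)^2 dx = ∫_0^4 (36*x^2 + 12*x + 1) dx. Term by term:
    ∫_0^4 36*x^2 dx = 768;  ∫_0^4 12*x dx = 96;  ∫_0^4 1 dx = 4.
  Sum: 768 + 96 + 4 = 868.
Adding: ||u||_{H^1}^2 = 29648/15 + 868 = 42668/15.


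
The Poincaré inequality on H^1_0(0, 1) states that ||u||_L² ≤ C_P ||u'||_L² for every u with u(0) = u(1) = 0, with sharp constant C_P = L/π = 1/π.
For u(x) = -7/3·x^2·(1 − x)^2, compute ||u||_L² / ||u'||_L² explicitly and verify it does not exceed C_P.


||u||_L² / ||u'||_L² = sqrt(3)/6 < C_P = 1/π.

u(x) = -7/3·x^2·(1 − x)^2, so u'(x) = 14*x*(x*(1 - x) - (x - 1)^2)/3.
u(x) = -7/3·x^2·(1 − x)^2 vanishes at x = 0 and x = 1, so u ∈ H^1_0(0, 1). Differentiate via the product rule and integrate the resulting polynomials term by term.
  ∫_0^1 u² dx = ∫_0^1 (49*x^8/9 - 196*x^7/9 + 98*x^6/3 - 196*x^5/9 + 49*x^4/9) dx. Term by term:
    ∫_0^1 49*x^8/9 dx = 49/81;  ∫_0^1 -196*x^7/9 dx = -49/18;  ∫_0^1 98*x^6/3 dx = 14/3;
    ∫_0^1 -196*x^5/9 dx = -98/27;  ∫_0^1 49*x^4/9 dx = 49/45.
  Sum: 49/81 − 49/18 + 14/3 − 98/27 + 49/45 = 7/810.
  ∫_0^1 (u')² dx = ∫_0^1 (784*x^6/9 - 784*x^5/3 + 2548*x^4/9 - 392*x^3/3 + 196*x^2/9) dx. Term by term:
    ∫_0^1 784*x^6/9 dx = 112/9;  ∫_0^1 -784*x^5/3 dx = -392/9;  ∫_0^1 2548*x^4/9 dx = 2548/45;
    ∫_0^1 -392*x^3/3 dx = -98/3;  ∫_0^1 196*x^2/9 dx = 196/27.
  Sum: 112/9 − 392/9 + 2548/45 − 98/3 + 196/27 = 14/135.
∫_0^1 u² dx = 7/810, so ||u||_L² = sqrt(70)/90.
∫_0^1 (u')² dx = 14/135, so ||u'||_L² = sqrt(210)/45.
Ratio ||u||_L² / ||u'||_L² = sqrt(3)/6.
Sharp Poincaré constant on H^1_0(0, 1) is C_P = L/π = 1/π, achieved by sin(π·x).
A polynomial bump cannot attain the sharp Poincaré constant (only the first sine eigenfunction does), so the ratio is strictly less than C_P, consistent with ||u||_L² ≤ C_P ||u'||_L².


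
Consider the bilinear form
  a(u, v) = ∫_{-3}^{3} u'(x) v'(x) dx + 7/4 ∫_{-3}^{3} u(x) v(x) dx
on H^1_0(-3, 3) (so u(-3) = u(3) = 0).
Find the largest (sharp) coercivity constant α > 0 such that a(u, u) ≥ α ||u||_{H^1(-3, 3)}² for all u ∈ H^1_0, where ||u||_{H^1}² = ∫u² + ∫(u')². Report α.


α = 1

Coercivity of a(·,·) on H^1_0(-3, 3) means a(u, u) ≥ α ||u||_{H^1}² for every u ∈ H^1_0.
The interval has length L = 6, and Poincaré/coercivity depend only on L. Here a(u, u) = ∫(u')² + (7/4)·∫u².
Here c = 7/4 ≥ 1, so a(u,u) = ∫(u')² + c∫u² ≥ ∫(u')² + ∫u² = ||u||_{H^1}², i.e. α = 1 works. No larger α is possible: a(u,u) ≥ α||u||_{H^1}² means (1−α)∫(u')² ≥ (α−c)∫u², and for the modes u_n = sin(nπ(x−x₀)/L) (x₀ the left endpoint) one has ∫u_n²/∫(u_n')² = (L/(nπ))² → 0, so a(u_n,u_n)/||u_n||_{H^1}² → 1. Hence the optimal constant is α = 1.
Therefore α = 1.


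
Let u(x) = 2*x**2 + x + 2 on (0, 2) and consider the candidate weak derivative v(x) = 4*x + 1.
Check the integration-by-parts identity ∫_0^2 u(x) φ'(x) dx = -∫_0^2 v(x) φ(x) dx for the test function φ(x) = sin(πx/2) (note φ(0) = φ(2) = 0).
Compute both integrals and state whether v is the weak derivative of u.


LHS = -20/π, RHS = -20/π. Yes, v = u' weakly.

u(x) = 2*x**2 + x + 2, classical derivative u'(x) = 4*x + 1.
φ(x) = sin(πx/2), so φ'(x) = π*cos(π*x/2)/2.
Note φ(0) = φ(2) = 0, so the boundary term u·φ vanishes.
LHS = ∫_0^2 u(x) φ'(x) dx = ∫_0^2 (π*x^2*cos(π*x/2) + π*x*cos(π*x/2)/2 + π*cos(π*x/2)) dx. Term by term:
  ∫_0^2 π*cos(π*x/2) dx = 0;  ∫_0^2 π*x^2*cos(π*x/2) dx = -16/π;  ∫_0^2 π*x*cos(π*x/2)/2 dx = -4/π.
Sum: 0 − 16/π − 4/π = -20/π.
So LHS = -20/π.
∫_0^2 v(x) φ(x) dx = ∫_0^2 (4*x*sin(π*x/2) + sin(π*x/2)) dx. Term by term:
  ∫_0^2 4*x*sin(π*x/2) dx = 16/π;  ∫_0^2 sin(π*x/2) dx = 4/π.
Sum: 16/π + 4/π = 20/π.
So RHS = -∫_0^2 v(x) φ(x) dx = -20/π.
LHS = RHS, so the identity holds for this test φ.
Moreover u is smooth here and v(x) = u'(x) = 4*x + 1 pointwise, so the identity holds for every test function. Hence v is the weak derivative of u.


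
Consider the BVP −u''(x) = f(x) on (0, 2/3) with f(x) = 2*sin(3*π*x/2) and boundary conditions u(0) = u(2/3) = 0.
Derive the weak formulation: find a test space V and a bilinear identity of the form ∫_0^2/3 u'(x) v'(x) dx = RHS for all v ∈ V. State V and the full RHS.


V = H^1_0(0, 2/3) (so v(0) = v(2/3) = 0); weak form: ∫_0^2/3 u'v' dx = ∫_0^2/3 (2*sin(3*π*x/2)) v dx for all v ∈ V.

Multiply both sides by a test function v and integrate from 0 to 2/3:
  ∫_0^2/3 −u''(x) v(x) dx = ∫_0^2/3 f(x) v(x) dx.
Integrate the LHS by parts once:
  ∫_0^2/3 −u'' v dx = −[u'(x) v(x)]_0^2/3 + ∫_0^2/3 u'(x) v'(x) dx.
Thus ∫_0^2/3 u'(x) v'(x) dx = ∫_0^2/3 f(x) v(x) dx + [u'(x) v(x)]_0^2/3.
Choose V so that boundary terms are either known or forced to vanish.
u is Dirichlet: u(0) = u(2/3) = 0. Let V = H^1_0(0, 2/3); then v(0) = v(2/3) = 0, and [u' v]_0^2/3 = 0.
Weak formulation: find u (satisfying any essential BC) such that ∫_0^2/3 u'(x) v'(x) dx = ∫_0^2/3 f v dx for all v ∈ V.
Substituting f(x) = 2*sin(3*π*x/2), the right-hand side is ∫_0^2/3 (2*sin(3*π*x/2)) v dx.
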